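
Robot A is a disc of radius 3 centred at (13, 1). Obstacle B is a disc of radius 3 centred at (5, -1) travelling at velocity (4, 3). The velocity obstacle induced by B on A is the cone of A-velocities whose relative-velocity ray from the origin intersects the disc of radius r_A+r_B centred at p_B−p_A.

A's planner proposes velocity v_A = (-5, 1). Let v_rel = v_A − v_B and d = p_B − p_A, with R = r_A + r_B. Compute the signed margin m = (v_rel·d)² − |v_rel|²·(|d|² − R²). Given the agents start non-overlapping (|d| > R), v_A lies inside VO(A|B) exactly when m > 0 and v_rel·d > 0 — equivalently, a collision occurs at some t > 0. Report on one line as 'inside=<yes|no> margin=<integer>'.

d = (-8, -2),  |d|² = 68;  R = 3+3 = 6,  c = 68−6² = 32
v_rel = (-9, -2),  |v_rel|² = 85;  v_rel·d = (-9)·(-8) + (-2)·(-2) = 76
85·t² − 152·t + 32 = 0  ⇒  m = 76² − 85·32 = 3056
m = 3056 > 0,  v_rel·d = 76 > 0  ⇒  inside

inside=yes margin=3056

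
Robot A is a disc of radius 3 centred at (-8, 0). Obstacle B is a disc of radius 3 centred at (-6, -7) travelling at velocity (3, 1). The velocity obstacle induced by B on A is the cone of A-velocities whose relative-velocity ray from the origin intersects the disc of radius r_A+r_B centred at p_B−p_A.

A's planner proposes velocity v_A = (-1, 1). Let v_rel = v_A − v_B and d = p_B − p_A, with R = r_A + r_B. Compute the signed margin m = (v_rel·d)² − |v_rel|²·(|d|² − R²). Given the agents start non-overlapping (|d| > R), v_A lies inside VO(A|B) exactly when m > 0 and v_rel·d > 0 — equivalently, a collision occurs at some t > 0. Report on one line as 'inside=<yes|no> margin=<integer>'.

d = (2, -7),  |d|² = 53;  R = 3+3 = 6,  c = 53−6² = 17
v_rel = (-4, 0),  |v_rel|² = 16;  v_rel·d = (-4)·(2) + (0)·(-7) = -8
16·t² + 16·t + 17 = 0  ⇒  m = (-8)² − 16·17 = -208
m = -208 < 0,  v_rel·d = -8 < 0  ⇒  outside

inside=no margin=-208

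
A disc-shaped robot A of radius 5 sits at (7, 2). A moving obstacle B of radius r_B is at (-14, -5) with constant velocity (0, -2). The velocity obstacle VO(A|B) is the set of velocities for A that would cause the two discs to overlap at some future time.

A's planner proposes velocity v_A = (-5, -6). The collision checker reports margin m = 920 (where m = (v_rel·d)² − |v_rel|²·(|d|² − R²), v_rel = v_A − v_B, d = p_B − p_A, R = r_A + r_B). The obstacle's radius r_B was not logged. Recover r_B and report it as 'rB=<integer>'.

m = 920
d = (-21, -7);  v_rel = (-5, -4),  |v_rel|² = 41
v_rel×d = (-5)·(-7) − (-4)·(-21) = -49
since m = R²·41 − (-49)²:  R² = (2401 + 920) / 41 = 81
R = √81 = 9  ⇒  r_B = 9 − 5 = 4

rB=4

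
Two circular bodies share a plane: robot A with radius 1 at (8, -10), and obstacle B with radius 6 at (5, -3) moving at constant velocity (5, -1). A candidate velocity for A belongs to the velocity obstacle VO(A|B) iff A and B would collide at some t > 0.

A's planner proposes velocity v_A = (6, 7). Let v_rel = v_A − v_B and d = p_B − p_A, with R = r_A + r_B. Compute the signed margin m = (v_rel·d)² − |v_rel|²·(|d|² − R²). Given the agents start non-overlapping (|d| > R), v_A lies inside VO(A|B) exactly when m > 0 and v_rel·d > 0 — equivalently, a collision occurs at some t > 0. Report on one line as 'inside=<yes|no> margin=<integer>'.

d = (-3, 7),  |d|² = 58;  R = 1+6 = 7,  c = 58−7² = 9
v_rel = (1, 8),  |v_rel|² = 65;  v_rel·d = (1)·(-3) + (8)·(7) = 53
65·t² − 106·t + 9 = 0  ⇒  m = 53² − 65·9 = 2224
m = 2224 > 0,  v_rel·d = 53 > 0  ⇒  inside

inside=yes margin=2224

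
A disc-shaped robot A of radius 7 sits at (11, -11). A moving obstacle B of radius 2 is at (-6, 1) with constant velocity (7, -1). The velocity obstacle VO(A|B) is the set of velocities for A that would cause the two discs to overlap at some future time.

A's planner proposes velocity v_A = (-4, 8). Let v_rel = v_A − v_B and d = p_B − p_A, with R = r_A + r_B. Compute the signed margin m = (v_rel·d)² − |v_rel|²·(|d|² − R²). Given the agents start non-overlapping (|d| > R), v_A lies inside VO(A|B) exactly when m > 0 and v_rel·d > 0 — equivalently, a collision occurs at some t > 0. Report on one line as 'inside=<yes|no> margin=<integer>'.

d = (-17, 12),  |d|² = 433;  R = 7+2 = 9,  c = 433−9² = 352
v_rel = (-11, 9),  |v_rel|² = 202;  v_rel·d = (-11)·(-17) + (9)·(12) = 295
202·t² − 590·t + 352 = 0  ⇒  m = 295² − 202·352 = 15921
m = 15921 > 0,  v_rel·d = 295 > 0  ⇒  inside

inside=yes margin=15921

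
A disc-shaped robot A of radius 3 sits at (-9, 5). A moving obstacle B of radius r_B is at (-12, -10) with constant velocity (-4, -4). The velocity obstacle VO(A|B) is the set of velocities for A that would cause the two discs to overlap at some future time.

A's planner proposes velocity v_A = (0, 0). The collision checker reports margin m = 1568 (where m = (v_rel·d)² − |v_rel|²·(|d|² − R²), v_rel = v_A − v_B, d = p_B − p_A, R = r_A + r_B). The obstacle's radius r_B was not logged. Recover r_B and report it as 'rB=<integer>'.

m = 1568
d = (-3, -15);  v_rel = (4, 4),  |v_rel|² = 32
v_rel×d = (4)·(-15) − (4)·(-3) = -48
since m = R²·32 − (-48)²:  R² = (2304 + 1568) / 32 = 121
R = √121 = 11  ⇒  r_B = 11 − 3 = 8

rB=8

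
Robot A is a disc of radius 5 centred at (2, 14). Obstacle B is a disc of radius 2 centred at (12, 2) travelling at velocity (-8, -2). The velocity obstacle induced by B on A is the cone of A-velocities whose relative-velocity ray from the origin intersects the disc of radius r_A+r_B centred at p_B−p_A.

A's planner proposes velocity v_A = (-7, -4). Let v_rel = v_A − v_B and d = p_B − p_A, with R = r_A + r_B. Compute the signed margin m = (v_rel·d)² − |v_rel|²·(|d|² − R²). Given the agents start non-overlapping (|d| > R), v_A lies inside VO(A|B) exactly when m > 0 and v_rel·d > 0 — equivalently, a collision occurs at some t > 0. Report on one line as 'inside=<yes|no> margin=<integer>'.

d = (10, -12),  |d|² = 244;  R = 5+2 = 7,  c = 244−7² = 195
v_rel = (1, -2),  |v_rel|² = 5;  v_rel·d = (1)·(10) + (-2)·(-12) = 34
5·t² − 68·t + 195 = 0  ⇒  m = 34² − 5·195 = 181
m = 181 > 0,  v_rel·d = 34 > 0  ⇒  inside

inside=yes margin=181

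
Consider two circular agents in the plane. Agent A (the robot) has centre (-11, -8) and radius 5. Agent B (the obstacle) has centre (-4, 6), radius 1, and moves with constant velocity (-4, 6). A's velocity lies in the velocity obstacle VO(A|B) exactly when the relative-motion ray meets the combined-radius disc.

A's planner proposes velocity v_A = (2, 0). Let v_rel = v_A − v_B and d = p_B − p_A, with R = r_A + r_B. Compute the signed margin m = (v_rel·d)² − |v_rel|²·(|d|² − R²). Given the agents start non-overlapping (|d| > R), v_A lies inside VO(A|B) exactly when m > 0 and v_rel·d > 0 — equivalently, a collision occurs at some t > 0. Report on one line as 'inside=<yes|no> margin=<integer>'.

d = (7, 14),  |d|² = 245;  R = 5+1 = 6,  c = 245−6² = 209
v_rel = (6, -6),  |v_rel|² = 72;  v_rel·d = (6)·(7) + (-6)·(14) = -42
72·t² + 84·t + 209 = 0  ⇒  m = (-42)² − 72·209 = -13284
m = -13284 < 0,  v_rel·d = -42 < 0  ⇒  outside

inside=no margin=-13284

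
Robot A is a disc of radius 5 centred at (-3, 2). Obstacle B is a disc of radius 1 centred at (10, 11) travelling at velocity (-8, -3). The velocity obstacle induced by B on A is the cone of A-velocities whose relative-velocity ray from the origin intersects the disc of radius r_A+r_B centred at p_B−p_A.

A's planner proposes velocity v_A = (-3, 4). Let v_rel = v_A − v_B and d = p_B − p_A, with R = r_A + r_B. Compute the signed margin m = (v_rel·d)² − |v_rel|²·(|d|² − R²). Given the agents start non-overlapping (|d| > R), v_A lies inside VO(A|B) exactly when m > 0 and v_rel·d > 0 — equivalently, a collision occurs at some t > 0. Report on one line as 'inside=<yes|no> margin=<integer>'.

d = (13, 9),  |d|² = 250;  R = 5+1 = 6,  c = 250−6² = 214
v_rel = (5, 7),  |v_rel|² = 74;  v_rel·d = (5)·(13) + (7)·(9) = 128
74·t² − 256·t + 214 = 0  ⇒  m = 128² − 74·214 = 548
m = 548 > 0,  v_rel·d = 128 > 0  ⇒  inside

inside=yes margin=548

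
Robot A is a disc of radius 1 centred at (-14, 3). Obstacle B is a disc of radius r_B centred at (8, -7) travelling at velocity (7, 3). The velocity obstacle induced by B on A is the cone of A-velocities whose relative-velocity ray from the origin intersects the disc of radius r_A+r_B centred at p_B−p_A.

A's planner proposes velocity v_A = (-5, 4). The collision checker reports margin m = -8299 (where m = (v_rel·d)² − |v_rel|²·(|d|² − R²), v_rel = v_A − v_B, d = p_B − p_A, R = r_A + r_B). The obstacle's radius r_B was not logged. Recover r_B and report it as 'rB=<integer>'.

m = -8299
d = (22, -10);  v_rel = (-12, 1),  |v_rel|² = 145
v_rel×d = (-12)·(-10) − (1)·(22) = 98
since m = R²·145 − 98²:  R² = (9604 + -8299) / 145 = 9
R = √9 = 3  ⇒  r_B = 3 − 1 = 2

rB=2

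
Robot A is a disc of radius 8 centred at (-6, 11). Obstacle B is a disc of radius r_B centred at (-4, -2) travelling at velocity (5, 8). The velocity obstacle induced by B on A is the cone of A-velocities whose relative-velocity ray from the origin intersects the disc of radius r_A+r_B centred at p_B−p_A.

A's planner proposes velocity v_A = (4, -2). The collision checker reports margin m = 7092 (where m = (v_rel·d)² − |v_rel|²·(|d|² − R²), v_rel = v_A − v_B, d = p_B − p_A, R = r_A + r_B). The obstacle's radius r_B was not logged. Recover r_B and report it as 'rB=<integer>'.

m = 7092
d = (2, -13);  v_rel = (-1, -10),  |v_rel|² = 101
v_rel×d = (-1)·(-13) − (-10)·(2) = 33
since m = R²·101 − 33²:  R² = (1089 + 7092) / 101 = 81
R = √81 = 9  ⇒  r_B = 9 − 8 = 1

rB=1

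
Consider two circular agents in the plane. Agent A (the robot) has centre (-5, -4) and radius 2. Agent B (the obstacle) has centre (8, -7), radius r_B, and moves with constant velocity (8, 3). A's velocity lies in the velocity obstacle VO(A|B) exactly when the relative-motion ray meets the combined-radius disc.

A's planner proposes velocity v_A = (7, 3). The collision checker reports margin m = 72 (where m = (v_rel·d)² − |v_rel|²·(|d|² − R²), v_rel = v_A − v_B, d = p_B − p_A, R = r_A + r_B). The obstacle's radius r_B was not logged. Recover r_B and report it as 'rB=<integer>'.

m = 72
d = (13, -3);  v_rel = (-1, 0),  |v_rel|² = 1
v_rel×d = (-1)·(-3) − (0)·(13) = 3
since m = R²·1 − 3²:  R² = (9 + 72) / 1 = 81
R = √81 = 9  ⇒  r_B = 9 − 2 = 7

rB=7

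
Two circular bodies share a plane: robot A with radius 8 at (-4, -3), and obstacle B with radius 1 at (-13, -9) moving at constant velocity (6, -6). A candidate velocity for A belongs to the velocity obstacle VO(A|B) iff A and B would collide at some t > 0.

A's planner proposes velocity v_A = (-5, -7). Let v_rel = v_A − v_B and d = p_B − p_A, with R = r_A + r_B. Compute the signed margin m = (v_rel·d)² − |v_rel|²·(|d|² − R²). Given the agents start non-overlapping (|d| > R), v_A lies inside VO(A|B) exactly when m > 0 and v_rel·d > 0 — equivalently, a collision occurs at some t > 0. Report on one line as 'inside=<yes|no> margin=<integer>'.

d = (-9, -6),  |d|² = 117;  R = 8+1 = 9,  c = 117−9² = 36
v_rel = (-11, -1),  |v_rel|² = 122;  v_rel·d = (-11)·(-9) + (-1)·(-6) = 105
122·t² − 210·t + 36 = 0  ⇒  m = 105² − 122·36 = 6633
m = 6633 > 0,  v_rel·d = 105 > 0  ⇒  inside

inside=yes margin=6633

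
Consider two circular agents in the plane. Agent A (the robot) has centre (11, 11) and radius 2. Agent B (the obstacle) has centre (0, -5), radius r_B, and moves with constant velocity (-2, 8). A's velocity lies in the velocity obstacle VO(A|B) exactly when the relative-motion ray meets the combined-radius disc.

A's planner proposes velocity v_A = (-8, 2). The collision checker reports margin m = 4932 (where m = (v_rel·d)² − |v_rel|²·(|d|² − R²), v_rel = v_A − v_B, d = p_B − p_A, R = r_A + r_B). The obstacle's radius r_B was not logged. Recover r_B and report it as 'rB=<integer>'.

m = 4932
d = (-11, -16);  v_rel = (-6, -6),  |v_rel|² = 72
v_rel×d = (-6)·(-16) − (-6)·(-11) = 30
since m = R²·72 − 30²:  R² = (900 + 4932) / 72 = 81
R = √81 = 9  ⇒  r_B = 9 − 2 = 7

rB=7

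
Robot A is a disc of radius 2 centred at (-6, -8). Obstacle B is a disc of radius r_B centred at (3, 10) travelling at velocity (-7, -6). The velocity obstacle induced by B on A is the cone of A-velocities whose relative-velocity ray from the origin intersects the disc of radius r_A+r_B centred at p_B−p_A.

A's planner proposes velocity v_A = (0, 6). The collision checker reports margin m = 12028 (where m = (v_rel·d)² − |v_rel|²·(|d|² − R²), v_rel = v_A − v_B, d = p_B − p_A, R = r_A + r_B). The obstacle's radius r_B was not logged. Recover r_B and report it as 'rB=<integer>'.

m = 12028
d = (9, 18);  v_rel = (7, 12),  |v_rel|² = 193
v_rel×d = (7)·(18) − (12)·(9) = 18
since m = R²·193 − 18²:  R² = (324 + 12028) / 193 = 64
R = √64 = 8  ⇒  r_B = 8 − 2 = 6

rB=6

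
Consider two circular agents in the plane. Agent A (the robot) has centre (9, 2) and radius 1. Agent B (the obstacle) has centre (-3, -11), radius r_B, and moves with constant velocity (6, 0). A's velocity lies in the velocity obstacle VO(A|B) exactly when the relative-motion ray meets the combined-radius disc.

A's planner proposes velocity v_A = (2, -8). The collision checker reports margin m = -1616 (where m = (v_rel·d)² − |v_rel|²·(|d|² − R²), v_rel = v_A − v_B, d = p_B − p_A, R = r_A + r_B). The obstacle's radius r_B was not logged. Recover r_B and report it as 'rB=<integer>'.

m = -1616
d = (-12, -13);  v_rel = (-4, -8),  |v_rel|² = 80
v_rel×d = (-4)·(-13) − (-8)·(-12) = -44
since m = R²·80 − (-44)²:  R² = (1936 + -1616) / 80 = 4
R = √4 = 2  ⇒  r_B = 2 − 1 = 1

rB=1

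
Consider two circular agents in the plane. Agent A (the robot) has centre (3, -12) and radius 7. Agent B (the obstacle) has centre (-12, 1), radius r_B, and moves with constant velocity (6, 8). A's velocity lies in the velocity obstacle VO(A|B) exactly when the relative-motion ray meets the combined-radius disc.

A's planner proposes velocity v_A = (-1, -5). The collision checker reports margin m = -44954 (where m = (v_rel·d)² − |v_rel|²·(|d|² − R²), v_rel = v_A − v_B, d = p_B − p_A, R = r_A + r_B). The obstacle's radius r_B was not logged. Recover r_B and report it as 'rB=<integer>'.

m = -44954
d = (-15, 13);  v_rel = (-7, -13),  |v_rel|² = 218
v_rel×d = (-7)·(13) − (-13)·(-15) = -286
since m = R²·218 − (-286)²:  R² = (81796 + -44954) / 218 = 169
R = √169 = 13  ⇒  r_B = 13 − 7 = 6

rB=6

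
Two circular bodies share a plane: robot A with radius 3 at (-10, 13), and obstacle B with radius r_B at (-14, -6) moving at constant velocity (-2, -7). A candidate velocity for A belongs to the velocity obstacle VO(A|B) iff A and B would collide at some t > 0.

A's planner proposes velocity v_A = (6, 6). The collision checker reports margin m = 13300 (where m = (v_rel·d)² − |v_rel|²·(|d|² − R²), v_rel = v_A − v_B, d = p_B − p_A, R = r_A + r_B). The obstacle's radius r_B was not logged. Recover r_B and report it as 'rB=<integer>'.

m = 13300
d = (-4, -19);  v_rel = (8, 13),  |v_rel|² = 233
v_rel×d = (8)·(-19) − (13)·(-4) = -100
since m = R²·233 − (-100)²:  R² = (10000 + 13300) / 233 = 100
R = √100 = 10  ⇒  r_B = 10 − 3 = 7

rB=7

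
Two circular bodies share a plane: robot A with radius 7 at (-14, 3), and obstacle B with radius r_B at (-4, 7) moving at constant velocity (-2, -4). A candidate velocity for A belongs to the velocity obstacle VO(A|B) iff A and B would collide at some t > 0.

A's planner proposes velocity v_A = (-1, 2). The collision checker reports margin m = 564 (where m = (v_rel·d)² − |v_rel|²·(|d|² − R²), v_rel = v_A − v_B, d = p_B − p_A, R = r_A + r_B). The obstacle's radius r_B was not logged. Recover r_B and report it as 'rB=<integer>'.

m = 564
d = (10, 4);  v_rel = (1, 6),  |v_rel|² = 37
v_rel×d = (1)·(4) − (6)·(10) = -56
since m = R²·37 − (-56)²:  R² = (3136 + 564) / 37 = 100
R = √100 = 10  ⇒  r_B = 10 − 7 = 3

rB=3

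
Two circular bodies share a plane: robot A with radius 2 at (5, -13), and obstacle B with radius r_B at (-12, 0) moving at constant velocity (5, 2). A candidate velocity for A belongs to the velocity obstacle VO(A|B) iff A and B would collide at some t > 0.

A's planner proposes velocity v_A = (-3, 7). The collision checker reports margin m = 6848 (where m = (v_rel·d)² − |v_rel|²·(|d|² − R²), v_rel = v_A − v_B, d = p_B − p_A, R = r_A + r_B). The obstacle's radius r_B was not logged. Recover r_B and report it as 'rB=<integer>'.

m = 6848
d = (-17, 13);  v_rel = (-8, 5),  |v_rel|² = 89
v_rel×d = (-8)·(13) − (5)·(-17) = -19
since m = R²·89 − (-19)²:  R² = (361 + 6848) / 89 = 81
R = √81 = 9  ⇒  r_B = 9 − 2 = 7

rB=7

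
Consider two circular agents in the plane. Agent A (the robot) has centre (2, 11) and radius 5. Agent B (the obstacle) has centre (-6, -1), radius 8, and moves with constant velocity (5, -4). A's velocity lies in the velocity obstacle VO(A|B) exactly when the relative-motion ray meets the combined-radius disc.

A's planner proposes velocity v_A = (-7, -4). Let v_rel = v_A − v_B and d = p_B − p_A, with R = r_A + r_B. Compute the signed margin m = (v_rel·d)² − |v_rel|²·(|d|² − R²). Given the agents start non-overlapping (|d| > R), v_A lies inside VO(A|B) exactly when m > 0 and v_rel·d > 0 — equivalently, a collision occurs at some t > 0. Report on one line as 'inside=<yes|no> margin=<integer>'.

d = (-8, -12),  |d|² = 208;  R = 5+8 = 13,  c = 208−13² = 39
v_rel = (-12, 0),  |v_rel|² = 144;  v_rel·d = (-12)·(-8) + (0)·(-12) = 96
144·t² − 192·t + 39 = 0  ⇒  m = 96² − 144·39 = 3600
m = 3600 > 0,  v_rel·d = 96 > 0  ⇒  inside

inside=yes margin=3600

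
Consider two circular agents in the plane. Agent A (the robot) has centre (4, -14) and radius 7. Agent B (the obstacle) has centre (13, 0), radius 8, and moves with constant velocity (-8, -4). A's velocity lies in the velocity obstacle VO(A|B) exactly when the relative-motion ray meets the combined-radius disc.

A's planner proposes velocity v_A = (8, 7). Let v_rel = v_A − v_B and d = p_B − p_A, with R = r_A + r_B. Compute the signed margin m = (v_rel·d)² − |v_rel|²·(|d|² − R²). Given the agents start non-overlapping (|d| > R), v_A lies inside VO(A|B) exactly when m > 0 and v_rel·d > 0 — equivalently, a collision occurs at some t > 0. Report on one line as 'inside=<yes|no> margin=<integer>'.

d = (9, 14),  |d|² = 277;  R = 7+8 = 15,  c = 277−15² = 52
v_rel = (16, 11),  |v_rel|² = 377;  v_rel·d = (16)·(9) + (11)·(14) = 298
377·t² − 596·t + 52 = 0  ⇒  m = 298² − 377·52 = 69200
m = 69200 > 0,  v_rel·d = 298 > 0  ⇒  inside

inside=yes margin=69200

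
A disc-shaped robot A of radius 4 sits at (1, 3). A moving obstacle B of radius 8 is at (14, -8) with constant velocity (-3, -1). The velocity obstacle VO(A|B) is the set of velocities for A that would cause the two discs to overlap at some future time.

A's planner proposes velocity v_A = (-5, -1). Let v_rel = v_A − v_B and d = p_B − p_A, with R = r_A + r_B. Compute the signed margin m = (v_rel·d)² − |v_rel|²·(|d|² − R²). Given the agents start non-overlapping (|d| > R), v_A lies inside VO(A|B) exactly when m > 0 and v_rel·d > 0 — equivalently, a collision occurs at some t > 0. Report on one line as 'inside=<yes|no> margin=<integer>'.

d = (13, -11),  |d|² = 290;  R = 4+8 = 12,  c = 290−12² = 146
v_rel = (-2, 0),  |v_rel|² = 4;  v_rel·d = (-2)·(13) + (0)·(-11) = -26
4·t² + 52·t + 146 = 0  ⇒  m = (-26)² − 4·146 = 92
m = 92 > 0,  v_rel·d = -26 < 0  ⇒  outside

inside=no margin=92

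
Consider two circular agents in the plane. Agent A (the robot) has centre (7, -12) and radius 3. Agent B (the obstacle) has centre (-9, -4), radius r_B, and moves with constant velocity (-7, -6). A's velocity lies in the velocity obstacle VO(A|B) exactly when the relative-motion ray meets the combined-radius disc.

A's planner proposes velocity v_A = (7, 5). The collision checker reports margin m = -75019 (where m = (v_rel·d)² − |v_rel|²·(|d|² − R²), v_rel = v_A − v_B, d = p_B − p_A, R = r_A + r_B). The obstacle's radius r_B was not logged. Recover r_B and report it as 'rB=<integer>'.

m = -75019
d = (-16, 8);  v_rel = (14, 11),  |v_rel|² = 317
v_rel×d = (14)·(8) − (11)·(-16) = 288
since m = R²·317 − 288²:  R² = (82944 + -75019) / 317 = 25
R = √25 = 5  ⇒  r_B = 5 − 3 = 2

rB=2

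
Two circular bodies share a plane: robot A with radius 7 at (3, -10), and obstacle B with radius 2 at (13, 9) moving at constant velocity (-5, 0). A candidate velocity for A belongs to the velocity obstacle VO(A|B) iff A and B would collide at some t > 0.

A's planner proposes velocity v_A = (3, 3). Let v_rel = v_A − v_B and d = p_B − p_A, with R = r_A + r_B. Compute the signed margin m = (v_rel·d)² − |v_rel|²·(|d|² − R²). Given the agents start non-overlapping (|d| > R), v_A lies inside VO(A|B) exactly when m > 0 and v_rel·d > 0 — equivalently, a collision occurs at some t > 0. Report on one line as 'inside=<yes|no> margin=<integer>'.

d = (10, 19),  |d|² = 461;  R = 7+2 = 9,  c = 461−9² = 380
v_rel = (8, 3),  |v_rel|² = 73;  v_rel·d = (8)·(10) + (3)·(19) = 137
73·t² − 274·t + 380 = 0  ⇒  m = 137² − 73·380 = -8971
m = -8971 < 0,  v_rel·d = 137 > 0  ⇒  outside

inside=no margin=-8971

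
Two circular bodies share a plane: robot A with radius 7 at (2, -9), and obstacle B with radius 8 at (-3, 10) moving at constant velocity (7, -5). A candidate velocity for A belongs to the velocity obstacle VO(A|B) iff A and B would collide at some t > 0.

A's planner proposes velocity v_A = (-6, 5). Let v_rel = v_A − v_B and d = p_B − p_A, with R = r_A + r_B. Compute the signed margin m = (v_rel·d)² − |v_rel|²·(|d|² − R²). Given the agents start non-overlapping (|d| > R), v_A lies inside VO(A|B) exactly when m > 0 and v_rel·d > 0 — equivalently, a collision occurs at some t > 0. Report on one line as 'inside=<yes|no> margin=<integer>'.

d = (-5, 19),  |d|² = 386;  R = 7+8 = 15,  c = 386−15² = 161
v_rel = (-13, 10),  |v_rel|² = 269;  v_rel·d = (-13)·(-5) + (10)·(19) = 255
269·t² − 510·t + 161 = 0  ⇒  m = 255² − 269·161 = 21716
m = 21716 > 0,  v_rel·d = 255 > 0  ⇒  inside

inside=yes margin=21716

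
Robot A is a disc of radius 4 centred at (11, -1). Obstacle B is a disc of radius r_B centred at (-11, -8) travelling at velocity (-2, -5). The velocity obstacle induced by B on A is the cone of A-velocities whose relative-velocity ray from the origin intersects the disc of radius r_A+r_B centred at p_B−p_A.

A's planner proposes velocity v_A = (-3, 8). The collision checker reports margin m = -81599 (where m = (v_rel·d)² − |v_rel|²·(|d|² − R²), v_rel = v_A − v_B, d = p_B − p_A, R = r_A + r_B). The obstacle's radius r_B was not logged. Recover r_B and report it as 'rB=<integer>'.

m = -81599
d = (-22, -7);  v_rel = (-1, 13),  |v_rel|² = 170
v_rel×d = (-1)·(-7) − (13)·(-22) = 293
since m = R²·170 − 293²:  R² = (85849 + -81599) / 170 = 25
R = √25 = 5  ⇒  r_B = 5 − 4 = 1

rB=1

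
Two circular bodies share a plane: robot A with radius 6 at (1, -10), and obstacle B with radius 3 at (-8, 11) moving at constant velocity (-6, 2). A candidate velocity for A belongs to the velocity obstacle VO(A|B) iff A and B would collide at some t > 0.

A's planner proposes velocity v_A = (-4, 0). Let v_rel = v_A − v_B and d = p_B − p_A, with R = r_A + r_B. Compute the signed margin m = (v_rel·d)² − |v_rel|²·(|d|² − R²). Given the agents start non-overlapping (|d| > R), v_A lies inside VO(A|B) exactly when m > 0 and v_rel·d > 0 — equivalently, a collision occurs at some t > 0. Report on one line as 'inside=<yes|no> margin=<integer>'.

d = (-9, 21),  |d|² = 522;  R = 6+3 = 9,  c = 522−9² = 441
v_rel = (2, -2),  |v_rel|² = 8;  v_rel·d = (2)·(-9) + (-2)·(21) = -60
8·t² + 120·t + 441 = 0  ⇒  m = (-60)² − 8·441 = 72
m = 72 > 0,  v_rel·d = -60 < 0  ⇒  outside

inside=no margin=72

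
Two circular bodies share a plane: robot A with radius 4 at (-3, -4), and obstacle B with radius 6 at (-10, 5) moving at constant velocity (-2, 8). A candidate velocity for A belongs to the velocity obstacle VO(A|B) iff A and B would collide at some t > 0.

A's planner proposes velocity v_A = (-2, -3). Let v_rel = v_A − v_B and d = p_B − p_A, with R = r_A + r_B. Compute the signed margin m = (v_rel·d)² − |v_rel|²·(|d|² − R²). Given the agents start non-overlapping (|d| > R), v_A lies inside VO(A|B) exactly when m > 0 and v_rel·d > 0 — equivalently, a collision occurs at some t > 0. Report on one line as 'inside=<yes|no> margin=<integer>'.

d = (-7, 9),  |d|² = 130;  R = 4+6 = 10,  c = 130−10² = 30
v_rel = (0, -11),  |v_rel|² = 121;  v_rel·d = (0)·(-7) + (-11)·(9) = -99
121·t² + 198·t + 30 = 0  ⇒  m = (-99)² − 121·30 = 6171
m = 6171 > 0,  v_rel·d = -99 < 0  ⇒  outside

inside=no margin=6171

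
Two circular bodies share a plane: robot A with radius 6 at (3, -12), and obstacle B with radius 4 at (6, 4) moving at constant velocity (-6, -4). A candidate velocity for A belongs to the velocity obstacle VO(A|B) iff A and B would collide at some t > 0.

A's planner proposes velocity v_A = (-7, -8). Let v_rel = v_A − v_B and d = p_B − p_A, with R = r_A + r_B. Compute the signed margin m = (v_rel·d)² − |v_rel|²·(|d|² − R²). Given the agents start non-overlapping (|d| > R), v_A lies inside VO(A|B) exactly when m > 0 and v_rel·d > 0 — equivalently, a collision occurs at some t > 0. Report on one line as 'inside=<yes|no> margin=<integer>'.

d = (3, 16),  |d|² = 265;  R = 6+4 = 10,  c = 265−10² = 165
v_rel = (-1, -4),  |v_rel|² = 17;  v_rel·d = (-1)·(3) + (-4)·(16) = -67
17·t² + 134·t + 165 = 0  ⇒  m = (-67)² − 17·165 = 1684
m = 1684 > 0,  v_rel·d = -67 < 0  ⇒  outside

inside=no margin=1684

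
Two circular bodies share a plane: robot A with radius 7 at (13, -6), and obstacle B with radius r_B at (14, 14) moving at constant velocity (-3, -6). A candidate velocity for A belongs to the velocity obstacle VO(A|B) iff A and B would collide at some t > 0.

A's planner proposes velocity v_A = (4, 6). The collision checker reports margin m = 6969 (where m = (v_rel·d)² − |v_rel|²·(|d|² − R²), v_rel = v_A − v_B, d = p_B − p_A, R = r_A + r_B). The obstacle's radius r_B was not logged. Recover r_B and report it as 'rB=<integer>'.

m = 6969
d = (1, 20);  v_rel = (7, 12),  |v_rel|² = 193
v_rel×d = (7)·(20) − (12)·(1) = 128
since m = R²·193 − 128²:  R² = (16384 + 6969) / 193 = 121
R = √121 = 11  ⇒  r_B = 11 − 7 = 4

rB=4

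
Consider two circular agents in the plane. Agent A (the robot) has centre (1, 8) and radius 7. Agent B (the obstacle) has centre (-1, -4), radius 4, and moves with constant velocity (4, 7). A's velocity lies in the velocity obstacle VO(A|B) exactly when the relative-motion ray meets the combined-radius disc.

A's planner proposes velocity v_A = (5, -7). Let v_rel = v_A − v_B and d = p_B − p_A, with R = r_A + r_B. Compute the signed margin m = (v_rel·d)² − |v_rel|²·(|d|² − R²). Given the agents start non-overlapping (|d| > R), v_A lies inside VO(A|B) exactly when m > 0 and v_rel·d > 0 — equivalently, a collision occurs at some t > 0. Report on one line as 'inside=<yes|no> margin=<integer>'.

d = (-2, -12),  |d|² = 148;  R = 7+4 = 11,  c = 148−11² = 27
v_rel = (1, -14),  |v_rel|² = 197;  v_rel·d = (1)·(-2) + (-14)·(-12) = 166
197·t² − 332·t + 27 = 0  ⇒  m = 166² − 197·27 = 22237
m = 22237 > 0,  v_rel·d = 166 > 0  ⇒  inside

inside=yes margin=22237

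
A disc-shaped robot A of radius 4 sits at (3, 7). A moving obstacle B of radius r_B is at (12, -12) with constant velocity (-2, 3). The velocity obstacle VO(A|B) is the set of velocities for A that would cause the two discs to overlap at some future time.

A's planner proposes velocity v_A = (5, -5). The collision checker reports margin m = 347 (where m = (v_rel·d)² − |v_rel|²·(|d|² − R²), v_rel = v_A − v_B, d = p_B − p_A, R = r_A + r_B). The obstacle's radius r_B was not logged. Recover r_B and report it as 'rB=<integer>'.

m = 347
d = (9, -19);  v_rel = (7, -8),  |v_rel|² = 113
v_rel×d = (7)·(-19) − (-8)·(9) = -61
since m = R²·113 − (-61)²:  R² = (3721 + 347) / 113 = 36
R = √36 = 6  ⇒  r_B = 6 − 4 = 2

rB=2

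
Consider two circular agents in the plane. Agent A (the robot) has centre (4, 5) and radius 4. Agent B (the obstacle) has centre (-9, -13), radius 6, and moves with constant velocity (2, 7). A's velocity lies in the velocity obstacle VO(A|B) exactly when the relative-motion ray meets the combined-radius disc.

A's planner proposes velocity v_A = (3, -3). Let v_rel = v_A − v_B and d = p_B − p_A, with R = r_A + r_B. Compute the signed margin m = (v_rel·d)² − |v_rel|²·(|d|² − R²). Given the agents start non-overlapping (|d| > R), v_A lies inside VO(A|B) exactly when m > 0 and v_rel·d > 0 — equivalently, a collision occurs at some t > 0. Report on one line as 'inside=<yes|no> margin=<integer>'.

d = (-13, -18),  |d|² = 493;  R = 4+6 = 10,  c = 493−10² = 393
v_rel = (1, -10),  |v_rel|² = 101;  v_rel·d = (1)·(-13) + (-10)·(-18) = 167
101·t² − 334·t + 393 = 0  ⇒  m = 167² − 101·393 = -11804
m = -11804 < 0,  v_rel·d = 167 > 0  ⇒  outside

inside=no margin=-11804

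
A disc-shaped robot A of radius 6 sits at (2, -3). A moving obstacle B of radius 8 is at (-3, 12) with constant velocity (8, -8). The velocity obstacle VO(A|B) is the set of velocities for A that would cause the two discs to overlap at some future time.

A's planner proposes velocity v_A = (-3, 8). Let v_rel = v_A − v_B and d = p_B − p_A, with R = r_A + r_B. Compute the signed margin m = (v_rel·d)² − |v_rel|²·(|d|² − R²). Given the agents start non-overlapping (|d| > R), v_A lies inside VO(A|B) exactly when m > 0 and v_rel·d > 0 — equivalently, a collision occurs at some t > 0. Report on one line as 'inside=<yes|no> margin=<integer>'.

d = (-5, 15),  |d|² = 250;  R = 6+8 = 14,  c = 250−14² = 54
v_rel = (-11, 16),  |v_rel|² = 377;  v_rel·d = (-11)·(-5) + (16)·(15) = 295
377·t² − 590·t + 54 = 0  ⇒  m = 295² − 377·54 = 66667
m = 66667 > 0,  v_rel·d = 295 > 0  ⇒  inside

inside=yes margin=66667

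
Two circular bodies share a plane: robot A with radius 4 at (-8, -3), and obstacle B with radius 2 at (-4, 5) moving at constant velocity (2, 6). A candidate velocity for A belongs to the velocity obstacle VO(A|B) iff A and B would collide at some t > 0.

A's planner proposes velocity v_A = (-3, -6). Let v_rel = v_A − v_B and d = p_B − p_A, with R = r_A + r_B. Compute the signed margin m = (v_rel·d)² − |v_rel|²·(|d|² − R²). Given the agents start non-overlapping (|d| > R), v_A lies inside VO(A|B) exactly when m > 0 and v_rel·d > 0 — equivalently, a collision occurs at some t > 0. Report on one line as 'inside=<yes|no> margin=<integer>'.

d = (4, 8),  |d|² = 80;  R = 4+2 = 6,  c = 80−6² = 44
v_rel = (-5, -12),  |v_rel|² = 169;  v_rel·d = (-5)·(4) + (-12)·(8) = -116
169·t² + 232·t + 44 = 0  ⇒  m = (-116)² − 169·44 = 6020
m = 6020 > 0,  v_rel·d = -116 < 0  ⇒  outside

inside=no margin=6020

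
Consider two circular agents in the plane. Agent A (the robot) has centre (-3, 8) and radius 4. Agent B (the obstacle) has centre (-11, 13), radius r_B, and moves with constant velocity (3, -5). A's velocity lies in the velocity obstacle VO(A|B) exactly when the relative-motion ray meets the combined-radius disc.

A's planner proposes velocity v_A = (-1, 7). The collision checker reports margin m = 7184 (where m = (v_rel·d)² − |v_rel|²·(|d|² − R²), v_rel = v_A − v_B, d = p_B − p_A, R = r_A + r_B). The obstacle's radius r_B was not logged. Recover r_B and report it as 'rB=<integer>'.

m = 7184
d = (-8, 5);  v_rel = (-4, 12),  |v_rel|² = 160
v_rel×d = (-4)·(5) − (12)·(-8) = 76
since m = R²·160 − 76²:  R² = (5776 + 7184) / 160 = 81
R = √81 = 9  ⇒  r_B = 9 − 4 = 5

rB=5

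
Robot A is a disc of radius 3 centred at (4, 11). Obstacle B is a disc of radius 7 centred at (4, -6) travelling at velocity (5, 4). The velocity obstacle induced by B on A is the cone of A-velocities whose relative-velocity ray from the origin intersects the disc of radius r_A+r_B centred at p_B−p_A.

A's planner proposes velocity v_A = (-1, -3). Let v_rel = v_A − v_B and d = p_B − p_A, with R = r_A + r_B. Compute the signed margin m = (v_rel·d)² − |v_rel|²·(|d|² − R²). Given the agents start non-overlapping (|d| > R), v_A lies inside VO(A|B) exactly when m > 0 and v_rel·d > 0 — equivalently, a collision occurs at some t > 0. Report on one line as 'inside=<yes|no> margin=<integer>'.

d = (0, -17),  |d|² = 289;  R = 3+7 = 10,  c = 289−10² = 189
v_rel = (-6, -7),  |v_rel|² = 85;  v_rel·d = (-6)·(0) + (-7)·(-17) = 119
85·t² − 238·t + 189 = 0  ⇒  m = 119² − 85·189 = -1904
m = -1904 < 0,  v_rel·d = 119 > 0  ⇒  outside

inside=no margin=-1904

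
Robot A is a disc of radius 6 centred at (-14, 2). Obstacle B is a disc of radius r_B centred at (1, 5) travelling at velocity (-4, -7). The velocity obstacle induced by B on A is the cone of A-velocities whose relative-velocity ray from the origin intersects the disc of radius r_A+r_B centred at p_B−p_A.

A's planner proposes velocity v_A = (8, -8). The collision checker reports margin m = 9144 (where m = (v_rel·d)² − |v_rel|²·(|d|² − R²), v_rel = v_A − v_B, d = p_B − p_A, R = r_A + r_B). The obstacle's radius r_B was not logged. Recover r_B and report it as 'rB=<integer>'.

m = 9144
d = (15, 3);  v_rel = (12, -1),  |v_rel|² = 145
v_rel×d = (12)·(3) − (-1)·(15) = 51
since m = R²·145 − 51²:  R² = (2601 + 9144) / 145 = 81
R = √81 = 9  ⇒  r_B = 9 − 6 = 3

rB=3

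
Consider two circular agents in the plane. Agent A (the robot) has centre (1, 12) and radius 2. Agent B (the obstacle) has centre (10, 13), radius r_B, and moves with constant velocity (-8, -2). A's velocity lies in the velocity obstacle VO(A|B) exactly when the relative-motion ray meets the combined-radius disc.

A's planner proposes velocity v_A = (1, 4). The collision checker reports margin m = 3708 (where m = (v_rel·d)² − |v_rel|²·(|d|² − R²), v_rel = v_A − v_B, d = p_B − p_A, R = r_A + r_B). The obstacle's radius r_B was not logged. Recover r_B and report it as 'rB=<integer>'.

m = 3708
d = (9, 1);  v_rel = (9, 6),  |v_rel|² = 117
v_rel×d = (9)·(1) − (6)·(9) = -45
since m = R²·117 − (-45)²:  R² = (2025 + 3708) / 117 = 49
R = √49 = 7  ⇒  r_B = 7 − 2 = 5

rB=5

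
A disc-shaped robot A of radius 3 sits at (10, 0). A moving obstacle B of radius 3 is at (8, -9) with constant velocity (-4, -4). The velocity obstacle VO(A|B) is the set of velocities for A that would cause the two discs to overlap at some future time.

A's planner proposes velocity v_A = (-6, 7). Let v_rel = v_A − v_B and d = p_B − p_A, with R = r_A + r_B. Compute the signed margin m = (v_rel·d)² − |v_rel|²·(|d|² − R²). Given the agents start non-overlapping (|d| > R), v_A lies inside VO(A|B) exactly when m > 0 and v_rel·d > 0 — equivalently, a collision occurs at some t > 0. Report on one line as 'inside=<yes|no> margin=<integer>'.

d = (-2, -9),  |d|² = 85;  R = 3+3 = 6,  c = 85−6² = 49
v_rel = (-2, 11),  |v_rel|² = 125;  v_rel·d = (-2)·(-2) + (11)·(-9) = -95
125·t² + 190·t + 49 = 0  ⇒  m = (-95)² − 125·49 = 2900
m = 2900 > 0,  v_rel·d = -95 < 0  ⇒  outside

inside=no margin=2900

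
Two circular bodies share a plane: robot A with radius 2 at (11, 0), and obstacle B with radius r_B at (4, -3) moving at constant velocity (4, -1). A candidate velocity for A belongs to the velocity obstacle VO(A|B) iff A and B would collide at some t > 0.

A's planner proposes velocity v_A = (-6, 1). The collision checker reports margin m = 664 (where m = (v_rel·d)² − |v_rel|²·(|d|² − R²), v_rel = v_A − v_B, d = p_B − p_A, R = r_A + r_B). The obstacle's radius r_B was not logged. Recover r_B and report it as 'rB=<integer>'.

m = 664
d = (-7, -3);  v_rel = (-10, 2),  |v_rel|² = 104
v_rel×d = (-10)·(-3) − (2)·(-7) = 44
since m = R²·104 − 44²:  R² = (1936 + 664) / 104 = 25
R = √25 = 5  ⇒  r_B = 5 − 2 = 3

rB=3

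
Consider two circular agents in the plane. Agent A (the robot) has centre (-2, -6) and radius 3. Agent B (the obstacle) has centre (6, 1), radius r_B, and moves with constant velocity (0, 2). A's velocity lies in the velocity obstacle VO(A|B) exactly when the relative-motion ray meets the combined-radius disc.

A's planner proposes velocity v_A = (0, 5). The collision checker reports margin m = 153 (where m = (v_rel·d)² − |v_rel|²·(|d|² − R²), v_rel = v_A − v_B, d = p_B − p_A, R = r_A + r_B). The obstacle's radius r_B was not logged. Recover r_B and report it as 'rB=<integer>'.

m = 153
d = (8, 7);  v_rel = (0, 3),  |v_rel|² = 9
v_rel×d = (0)·(7) − (3)·(8) = -24
since m = R²·9 − (-24)²:  R² = (576 + 153) / 9 = 81
R = √81 = 9  ⇒  r_B = 9 − 3 = 6

rB=6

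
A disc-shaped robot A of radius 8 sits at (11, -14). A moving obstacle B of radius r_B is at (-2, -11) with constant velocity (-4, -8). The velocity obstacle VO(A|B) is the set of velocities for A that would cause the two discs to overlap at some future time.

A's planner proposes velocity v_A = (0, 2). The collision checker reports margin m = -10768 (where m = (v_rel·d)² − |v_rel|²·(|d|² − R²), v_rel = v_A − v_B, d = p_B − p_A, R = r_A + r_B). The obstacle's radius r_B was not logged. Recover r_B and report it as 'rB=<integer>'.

m = -10768
d = (-13, 3);  v_rel = (4, 10),  |v_rel|² = 116
v_rel×d = (4)·(3) − (10)·(-13) = 142
since m = R²·116 − 142²:  R² = (20164 + -10768) / 116 = 81
R = √81 = 9  ⇒  r_B = 9 − 8 = 1

rB=1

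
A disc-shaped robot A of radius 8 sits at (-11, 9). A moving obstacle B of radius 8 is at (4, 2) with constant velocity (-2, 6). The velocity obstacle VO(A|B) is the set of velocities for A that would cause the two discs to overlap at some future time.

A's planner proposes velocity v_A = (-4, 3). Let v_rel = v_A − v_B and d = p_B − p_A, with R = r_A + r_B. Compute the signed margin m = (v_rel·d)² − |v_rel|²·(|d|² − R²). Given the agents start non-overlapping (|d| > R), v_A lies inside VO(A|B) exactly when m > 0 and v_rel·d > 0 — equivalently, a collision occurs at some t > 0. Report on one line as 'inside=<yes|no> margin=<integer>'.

d = (15, -7),  |d|² = 274;  R = 8+8 = 16,  c = 274−16² = 18
v_rel = (-2, -3),  |v_rel|² = 13;  v_rel·d = (-2)·(15) + (-3)·(-7) = -9
13·t² + 18·t + 18 = 0  ⇒  m = (-9)² − 13·18 = -153
m = -153 < 0,  v_rel·d = -9 < 0  ⇒  outside

inside=no margin=-153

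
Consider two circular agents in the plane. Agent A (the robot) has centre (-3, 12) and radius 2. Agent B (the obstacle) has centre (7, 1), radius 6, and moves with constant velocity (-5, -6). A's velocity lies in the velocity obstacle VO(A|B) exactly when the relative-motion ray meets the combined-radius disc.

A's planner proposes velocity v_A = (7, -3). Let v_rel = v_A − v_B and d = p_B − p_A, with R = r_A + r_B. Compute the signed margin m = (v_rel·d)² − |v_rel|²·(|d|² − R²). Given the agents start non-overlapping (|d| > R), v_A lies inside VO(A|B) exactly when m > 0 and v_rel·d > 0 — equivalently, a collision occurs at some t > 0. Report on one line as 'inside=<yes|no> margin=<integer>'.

d = (10, -11),  |d|² = 221;  R = 2+6 = 8,  c = 221−8² = 157
v_rel = (12, 3),  |v_rel|² = 153;  v_rel·d = (12)·(10) + (3)·(-11) = 87
153·t² − 174·t + 157 = 0  ⇒  m = 87² − 153·157 = -16452
m = -16452 < 0,  v_rel·d = 87 > 0  ⇒  outside

inside=no margin=-16452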